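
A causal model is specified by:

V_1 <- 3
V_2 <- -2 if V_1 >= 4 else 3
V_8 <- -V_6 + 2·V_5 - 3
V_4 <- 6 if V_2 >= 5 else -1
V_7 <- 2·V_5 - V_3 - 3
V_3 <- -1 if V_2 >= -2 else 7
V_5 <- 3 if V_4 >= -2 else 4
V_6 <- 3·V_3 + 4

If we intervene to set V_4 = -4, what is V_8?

4

do(V_4=-4) replaces the equation V_4 <- 6 if V_2 >= 5 else -1 with the constant V_4 = -4.
V_2 = -2 if V_1 >= 4 else 3  [with V_1=3]  = 3
V_3 = -1 if V_2 >= -2 else 7  [with V_2=3]  = -1
V_5 = 3 if V_4 >= -2 else 4  [with V_4=-4]  = 4
V_6 = 3·V_3 + 4  [with V_3=-1]  = 1
V_8 = -V_6 + 2·V_5 - 3  [with V_6=1, V_5=4]  = 4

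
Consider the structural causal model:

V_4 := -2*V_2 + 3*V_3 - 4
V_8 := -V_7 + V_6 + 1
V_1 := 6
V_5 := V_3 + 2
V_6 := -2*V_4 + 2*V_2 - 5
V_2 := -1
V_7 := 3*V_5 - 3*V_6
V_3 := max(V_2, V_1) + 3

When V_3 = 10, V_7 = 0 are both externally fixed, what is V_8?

-62

Under do(V_3 = 10, V_7 = 0), each intervened variable's structural equation is replaced by its fixed value.
V_4 = -2*V_2 + 3*V_3 - 4  [with V_2=-1, V_3=10]  = 28
V_6 = -2*V_4 + 2*V_2 - 5  [with V_4=28, V_2=-1]  = -63
V_8 = -V_7 + V_6 + 1  [with V_7=0, V_6=-63]  = -62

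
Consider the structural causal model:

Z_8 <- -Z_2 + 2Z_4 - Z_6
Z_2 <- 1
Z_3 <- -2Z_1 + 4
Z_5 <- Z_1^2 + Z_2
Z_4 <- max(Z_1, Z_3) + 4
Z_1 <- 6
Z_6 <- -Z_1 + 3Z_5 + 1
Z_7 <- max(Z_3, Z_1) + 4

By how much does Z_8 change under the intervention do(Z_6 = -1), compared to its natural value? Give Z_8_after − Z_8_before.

107

Intervening sets Z_6 = -1 and removes its equation (Z_6 <- -Z_1 + 3Z_5 + 1).
Z_3 = -2Z_1 + 4  [with Z_1=6]  = -8
Z_4 = max(Z_1, Z_3) + 4  [with Z_1=6, Z_3=-8]  = 10
Z_8 = -Z_2 + 2Z_4 - Z_6  [with Z_2=1, Z_4=10, Z_6=-1]  = 20
Without intervention: Z_3 = -2Z_1 + 4  [with Z_1=6]  = -8; Z_4 = max(Z_1, Z_3) + 4  [with Z_1=6, Z_3=-8]  = 10; Z_5 = Z_1^2 + Z_2  [with Z_1=6, Z_2=1]  = 37; Z_6 = -Z_1 + 3Z_5 + 1  [with Z_1=6, Z_5=37]  = 106; Z_8 = -Z_2 + 2Z_4 - Z_6  [with Z_2=1, Z_4=10, Z_6=106]  = -87.
Change = 20 − (-87) = 107.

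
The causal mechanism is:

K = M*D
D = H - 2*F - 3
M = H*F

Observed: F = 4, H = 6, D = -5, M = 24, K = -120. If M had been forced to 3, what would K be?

-15

Intervening sets M = 3 and removes its equation (M = H*F).
D = H - 2*F - 3  [with H=6, F=4]  = -5
K = M*D  [with M=3, D=-5]  = -15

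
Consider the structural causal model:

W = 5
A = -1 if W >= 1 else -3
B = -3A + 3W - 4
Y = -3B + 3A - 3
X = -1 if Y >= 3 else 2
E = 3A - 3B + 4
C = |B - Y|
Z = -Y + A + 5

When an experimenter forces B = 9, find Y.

The intervention breaks the incoming arrows to B: B = -3A + 3W - 4 no longer applies, and B = 9.
A = -1 if W >= 1 else -3  [with W=5]  = -1
Y = -3B + 3A - 3  [with B=9, A=-1]  = -33

-33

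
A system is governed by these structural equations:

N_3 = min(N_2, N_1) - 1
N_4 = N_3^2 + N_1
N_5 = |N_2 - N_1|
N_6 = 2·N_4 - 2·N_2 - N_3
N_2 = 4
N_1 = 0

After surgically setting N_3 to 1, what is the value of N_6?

The intervention breaks the incoming arrows to N_3: N_3 = min(N_2, N_1) - 1 no longer applies, and N_3 = 1.
N_4 = N_3^2 + N_1  [with N_3=1, N_1=0]  = 1
N_6 = 2·N_4 - 2·N_2 - N_3  [with N_4=1, N_2=4, N_3=1]  = -7

-7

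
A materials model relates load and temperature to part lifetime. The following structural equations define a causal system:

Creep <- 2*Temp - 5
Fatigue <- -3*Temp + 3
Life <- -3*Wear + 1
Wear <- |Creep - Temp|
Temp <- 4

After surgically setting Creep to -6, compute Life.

do(Creep=-6) replaces the equation Creep <- 2*Temp - 5 with the constant Creep = -6.
Wear = |Creep - Temp|  [with Creep=-6, Temp=4]  = 10
Life = -3*Wear + 1  [with Wear=10]  = -29

-29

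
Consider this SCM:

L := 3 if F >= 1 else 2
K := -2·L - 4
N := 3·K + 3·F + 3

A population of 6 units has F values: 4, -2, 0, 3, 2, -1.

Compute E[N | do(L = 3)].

The intervention sets L=3 in all 6 units regardless of F. Recomputing N per unit gives -15, -33, -27, -18, -21, -30; average -24.

-24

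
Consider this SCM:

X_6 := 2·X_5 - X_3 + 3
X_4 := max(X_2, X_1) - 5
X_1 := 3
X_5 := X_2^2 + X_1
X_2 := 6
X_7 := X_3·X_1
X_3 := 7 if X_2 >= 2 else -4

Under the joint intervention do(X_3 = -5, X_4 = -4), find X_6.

86

Setting X_3 = -5, X_4 = -4 by intervention discards those variables' equations.
X_5 = X_2^2 + X_1  [with X_2=6, X_1=3]  = 39
X_6 = 2·X_5 - X_3 + 3  [with X_5=39, X_3=-5]  = 86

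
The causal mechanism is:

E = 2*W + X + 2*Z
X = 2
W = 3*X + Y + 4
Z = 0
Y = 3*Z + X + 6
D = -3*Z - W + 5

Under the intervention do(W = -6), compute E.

Intervening sets W = -6 and removes its equation (W = 3*X + Y + 4).
E = 2*W + X + 2*Z  [with W=-6, X=2, Z=0]  = -10

-10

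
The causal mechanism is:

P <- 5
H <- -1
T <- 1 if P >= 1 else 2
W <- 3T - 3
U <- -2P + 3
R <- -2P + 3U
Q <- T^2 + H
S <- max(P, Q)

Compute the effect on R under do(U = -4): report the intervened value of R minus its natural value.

9

The intervention breaks the incoming arrows to U: U <- -2P + 3 no longer applies, and U = -4.
R = -2P + 3U  [with P=5, U=-4]  = -22
Without intervention: U = -2P + 3  [with P=5]  = -7; R = -2P + 3U  [with P=5, U=-7]  = -31.
Change = -22 − (-31) = 9.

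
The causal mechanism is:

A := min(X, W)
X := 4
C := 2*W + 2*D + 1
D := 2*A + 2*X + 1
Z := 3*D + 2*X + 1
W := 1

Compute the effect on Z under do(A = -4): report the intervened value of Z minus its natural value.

do(A=-4) replaces the equation A := min(X, W) with the constant A = -4.
D = 2*A + 2*X + 1  [with A=-4, X=4]  = 1
Z = 3*D + 2*X + 1  [with D=1, X=4]  = 12
Without intervention: A = min(X, W)  [with X=4, W=1]  = 1; D = 2*A + 2*X + 1  [with A=1, X=4]  = 11; Z = 3*D + 2*X + 1  [with D=11, X=4]  = 42.
Change = 12 − 42 = -30.

-30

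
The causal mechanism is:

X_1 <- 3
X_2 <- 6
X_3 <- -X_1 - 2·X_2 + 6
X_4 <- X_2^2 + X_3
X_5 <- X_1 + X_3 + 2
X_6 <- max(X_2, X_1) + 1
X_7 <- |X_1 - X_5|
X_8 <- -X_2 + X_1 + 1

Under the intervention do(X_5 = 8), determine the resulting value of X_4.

The intervention breaks the incoming arrows to X_5: X_5 <- X_1 + X_3 + 2 no longer applies, and X_5 = 8.
Since X_4 is not a descendant of the intervened variable, it is unaffected.
X_3 = -X_1 - 2·X_2 + 6  [with X_1=3, X_2=6]  = -9
X_4 = X_2^2 + X_3  [with X_2=6, X_3=-9]  = 27

27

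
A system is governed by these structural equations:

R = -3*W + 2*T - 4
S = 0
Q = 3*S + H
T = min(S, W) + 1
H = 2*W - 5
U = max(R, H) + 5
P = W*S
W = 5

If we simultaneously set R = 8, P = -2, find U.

13

Setting R = 8, P = -2 by intervention discards those variables' equations.
H = 2*W - 5  [with W=5]  = 5
U = max(R, H) + 5  [with R=8, H=5]  = 13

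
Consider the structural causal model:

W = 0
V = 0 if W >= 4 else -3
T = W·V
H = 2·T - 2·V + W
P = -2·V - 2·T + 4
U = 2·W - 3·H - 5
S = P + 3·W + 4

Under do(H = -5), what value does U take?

Under do(H=-5), the mechanism H = 2·T - 2·V + W is discarded; H is fixed at -5.
U = 2·W - 3·H - 5  [with W=0, H=-5]  = 10

10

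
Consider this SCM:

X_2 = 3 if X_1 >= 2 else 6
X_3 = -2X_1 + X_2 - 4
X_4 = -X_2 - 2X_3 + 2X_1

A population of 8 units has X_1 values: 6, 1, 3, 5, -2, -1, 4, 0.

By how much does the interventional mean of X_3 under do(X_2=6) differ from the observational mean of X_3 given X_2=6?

-5

The intervention sets X_2=6 in all 8 units regardless of X_1. Recomputing X_3 per unit gives -10, 0, -4, -8, 6, 4, -6, 2; average -2.
E[X_3|X_2=6] averages over only the 4 units with X_2=6 (X_1 = 1, -2, -1, 0): X_3 = 0, 6, 4, 2, mean 3.
Difference = -2 − 3 = -5.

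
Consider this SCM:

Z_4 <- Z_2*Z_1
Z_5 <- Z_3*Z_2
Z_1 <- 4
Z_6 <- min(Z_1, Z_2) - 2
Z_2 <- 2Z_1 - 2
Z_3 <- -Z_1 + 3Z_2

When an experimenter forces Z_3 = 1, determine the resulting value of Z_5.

6

do(Z_3=1) replaces the equation Z_3 <- -Z_1 + 3Z_2 with the constant Z_3 = 1.
Z_2 = 2Z_1 - 2  [with Z_1=4]  = 6
Z_5 = Z_3*Z_2  [with Z_3=1, Z_2=6]  = 6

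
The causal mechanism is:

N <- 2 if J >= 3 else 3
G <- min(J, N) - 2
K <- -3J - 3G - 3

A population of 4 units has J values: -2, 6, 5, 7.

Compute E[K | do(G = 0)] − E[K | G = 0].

6

do(G=0) breaks G's dependence on J. With G=0 fixed, K across the units is 3, -21, -18, -24, mean -15.
Observing G=0 restricts to units where G's equation naturally yields 0: J ∈ {6, 5, 7}. In that subpopulation K = -21, -18, -24, mean -21.
Difference = -15 − (-21) = 6.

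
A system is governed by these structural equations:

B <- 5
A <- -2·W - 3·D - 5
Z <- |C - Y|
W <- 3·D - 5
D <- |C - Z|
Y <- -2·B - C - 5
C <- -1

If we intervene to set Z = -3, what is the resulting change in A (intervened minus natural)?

The intervention breaks the incoming arrows to Z: Z <- |C - Y| no longer applies, and Z = -3.
D = |C - Z|  [with C=-1, Z=-3]  = 2
W = 3·D - 5  [with D=2]  = 1
A = -2·W - 3·D - 5  [with W=1, D=2]  = -13
Without intervention: Y = -2·B - C - 5  [with B=5, C=-1]  = -14; Z = |C - Y|  [with C=-1, Y=-14]  = 13; D = |C - Z|  [with C=-1, Z=13]  = 14; W = 3·D - 5  [with D=14]  = 37; A = -2·W - 3·D - 5  [with W=37, D=14]  = -121.
Change = -13 − (-121) = 108.

108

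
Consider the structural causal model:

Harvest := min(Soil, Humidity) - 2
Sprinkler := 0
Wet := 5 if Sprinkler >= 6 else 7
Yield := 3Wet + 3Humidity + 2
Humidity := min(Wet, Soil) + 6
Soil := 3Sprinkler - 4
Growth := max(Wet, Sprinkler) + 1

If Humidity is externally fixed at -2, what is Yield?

17

The intervention breaks the incoming arrows to Humidity: Humidity := min(Wet, Soil) + 6 no longer applies, and Humidity = -2.
Wet = 5 if Sprinkler >= 6 else 7  [with Sprinkler=0]  = 7
Yield = 3Wet + 3Humidity + 2  [with Wet=7, Humidity=-2]  = 17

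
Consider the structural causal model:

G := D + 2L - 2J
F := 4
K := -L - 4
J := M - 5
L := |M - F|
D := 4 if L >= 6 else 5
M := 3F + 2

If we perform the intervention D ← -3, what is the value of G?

-1

Under do(D=-3), the mechanism D := 4 if L >= 6 else 5 is discarded; D is fixed at -3.
M = 3F + 2  [with F=4]  = 14
L = |M - F|  [with M=14, F=4]  = 10
J = M - 5  [with M=14]  = 9
G = D + 2L - 2J  [with D=-3, L=10, J=9]  = -1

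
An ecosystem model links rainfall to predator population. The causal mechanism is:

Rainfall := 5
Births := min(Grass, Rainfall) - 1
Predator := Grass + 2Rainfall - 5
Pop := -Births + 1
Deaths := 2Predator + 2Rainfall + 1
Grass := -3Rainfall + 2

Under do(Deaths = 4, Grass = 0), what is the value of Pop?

2

The joint intervention fixes Deaths = 4, Grass = 0, removing each variable's own equation.
Births = min(Grass, Rainfall) - 1  [with Grass=0, Rainfall=5]  = -1
Pop = -Births + 1  [with Births=-1]  = 2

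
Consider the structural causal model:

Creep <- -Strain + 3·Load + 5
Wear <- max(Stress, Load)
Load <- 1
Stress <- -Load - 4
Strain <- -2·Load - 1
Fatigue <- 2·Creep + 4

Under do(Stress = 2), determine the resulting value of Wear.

2

do(Stress=2) replaces the equation Stress <- -Load - 4 with the constant Stress = 2.
Wear = max(Stress, Load)  [with Stress=2, Load=1]  = 2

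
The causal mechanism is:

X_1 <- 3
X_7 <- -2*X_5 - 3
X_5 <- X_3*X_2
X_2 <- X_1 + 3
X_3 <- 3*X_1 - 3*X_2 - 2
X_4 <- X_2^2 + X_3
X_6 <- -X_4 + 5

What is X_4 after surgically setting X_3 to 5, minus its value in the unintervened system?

16

The intervention breaks the incoming arrows to X_3: X_3 <- 3*X_1 - 3*X_2 - 2 no longer applies, and X_3 = 5.
X_2 = X_1 + 3  [with X_1=3]  = 6
X_4 = X_2^2 + X_3  [with X_2=6, X_3=5]  = 41
Without intervention: X_2 = X_1 + 3  [with X_1=3]  = 6; X_3 = 3*X_1 - 3*X_2 - 2  [with X_1=3, X_2=6]  = -11; X_4 = X_2^2 + X_3  [with X_2=6, X_3=-11]  = 25.
Change = 41 − 25 = 16.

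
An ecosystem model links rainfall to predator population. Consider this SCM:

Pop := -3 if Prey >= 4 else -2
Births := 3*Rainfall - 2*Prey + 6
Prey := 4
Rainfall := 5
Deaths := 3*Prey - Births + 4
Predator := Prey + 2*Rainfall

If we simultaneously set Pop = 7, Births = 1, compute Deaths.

Setting Pop = 7, Births = 1 by intervention discards those variables' equations.
Deaths = 3*Prey - Births + 4  [with Prey=4, Births=1]  = 15

15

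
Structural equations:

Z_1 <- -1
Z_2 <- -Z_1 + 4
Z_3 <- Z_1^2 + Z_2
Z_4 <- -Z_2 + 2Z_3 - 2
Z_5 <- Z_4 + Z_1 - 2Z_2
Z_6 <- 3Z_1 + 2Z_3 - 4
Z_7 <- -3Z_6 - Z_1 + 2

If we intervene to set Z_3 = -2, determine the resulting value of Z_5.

do(Z_3=-2) replaces the equation Z_3 <- Z_1^2 + Z_2 with the constant Z_3 = -2.
Z_2 = -Z_1 + 4  [with Z_1=-1]  = 5
Z_4 = -Z_2 + 2Z_3 - 2  [with Z_2=5, Z_3=-2]  = -11
Z_5 = Z_4 + Z_1 - 2Z_2  [with Z_4=-11, Z_1=-1, Z_2=5]  = -22

-22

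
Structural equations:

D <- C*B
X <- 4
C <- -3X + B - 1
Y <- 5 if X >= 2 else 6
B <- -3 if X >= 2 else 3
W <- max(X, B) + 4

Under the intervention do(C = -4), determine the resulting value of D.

Under do(C=-4), the mechanism C <- -3X + B - 1 is discarded; C is fixed at -4.
B = -3 if X >= 2 else 3  [with X=4]  = -3
D = C*B  [with C=-4, B=-3]  = 12

12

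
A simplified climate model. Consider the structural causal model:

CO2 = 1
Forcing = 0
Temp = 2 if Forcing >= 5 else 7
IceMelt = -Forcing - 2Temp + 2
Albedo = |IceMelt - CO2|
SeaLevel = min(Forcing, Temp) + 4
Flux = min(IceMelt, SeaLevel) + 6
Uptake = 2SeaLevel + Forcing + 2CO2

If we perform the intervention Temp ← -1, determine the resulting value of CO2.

Under do(Temp=-1), the mechanism Temp = 2 if Forcing >= 5 else 7 is discarded; Temp is fixed at -1.
CO2 is not downstream of the intervention, so its value is determined by the original equations.

1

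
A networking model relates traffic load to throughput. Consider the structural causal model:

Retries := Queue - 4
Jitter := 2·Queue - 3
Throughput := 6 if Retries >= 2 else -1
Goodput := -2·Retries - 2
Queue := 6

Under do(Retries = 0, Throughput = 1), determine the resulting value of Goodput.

Setting Retries = 0, Throughput = 1 by intervention discards those variables' equations.
Goodput = -2·Retries - 2  [with Retries=0]  = -2

-2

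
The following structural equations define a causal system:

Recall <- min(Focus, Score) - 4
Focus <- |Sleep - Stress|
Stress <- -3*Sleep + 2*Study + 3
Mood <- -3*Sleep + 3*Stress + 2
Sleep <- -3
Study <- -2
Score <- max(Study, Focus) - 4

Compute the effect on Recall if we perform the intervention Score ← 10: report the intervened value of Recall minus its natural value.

3

Under do(Score=10), the mechanism Score <- max(Study, Focus) - 4 is discarded; Score is fixed at 10.
Stress = -3*Sleep + 2*Study + 3  [with Sleep=-3, Study=-2]  = 8
Focus = |Sleep - Stress|  [with Sleep=-3, Stress=8]  = 11
Recall = min(Focus, Score) - 4  [with Focus=11, Score=10]  = 6
Without intervention: Stress = -3*Sleep + 2*Study + 3  [with Sleep=-3, Study=-2]  = 8; Focus = |Sleep - Stress|  [with Sleep=-3, Stress=8]  = 11; Score = max(Study, Focus) - 4  [with Study=-2, Focus=11]  = 7; Recall = min(Focus, Score) - 4  [with Focus=11, Score=7]  = 3.
Change = 6 − 3 = 3.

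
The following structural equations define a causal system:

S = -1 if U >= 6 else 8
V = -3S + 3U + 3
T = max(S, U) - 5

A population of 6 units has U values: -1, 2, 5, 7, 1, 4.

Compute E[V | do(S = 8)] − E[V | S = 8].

2.4

Every unit gets S=8 under the intervention. V values become -24, -15, -6, 0, -18, -9; E[V|do(S=8)] = -12.
Observing S=8 restricts to units where S's equation naturally yields 8: U ∈ {-1, 2, 5, 1, 4}. In that subpopulation V = -24, -15, -6, -18, -9, mean -14.4.
Difference = -12 − (-14.4) = 2.4.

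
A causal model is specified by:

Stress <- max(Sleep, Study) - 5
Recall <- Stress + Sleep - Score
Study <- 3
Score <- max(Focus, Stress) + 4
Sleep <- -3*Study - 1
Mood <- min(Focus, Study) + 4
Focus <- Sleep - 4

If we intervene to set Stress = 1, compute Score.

5

do(Stress=1) replaces the equation Stress <- max(Sleep, Study) - 5 with the constant Stress = 1.
Sleep = -3*Study - 1  [with Study=3]  = -10
Focus = Sleep - 4  [with Sleep=-10]  = -14
Score = max(Focus, Stress) + 4  [with Focus=-14, Stress=1]  = 5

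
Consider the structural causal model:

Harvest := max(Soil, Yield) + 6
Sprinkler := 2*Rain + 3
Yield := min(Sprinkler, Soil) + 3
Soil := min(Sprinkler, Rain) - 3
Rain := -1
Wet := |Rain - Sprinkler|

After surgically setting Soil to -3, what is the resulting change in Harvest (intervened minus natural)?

1

The intervention breaks the incoming arrows to Soil: Soil := min(Sprinkler, Rain) - 3 no longer applies, and Soil = -3.
Sprinkler = 2*Rain + 3  [with Rain=-1]  = 1
Yield = min(Sprinkler, Soil) + 3  [with Sprinkler=1, Soil=-3]  = 0
Harvest = max(Soil, Yield) + 6  [with Soil=-3, Yield=0]  = 6
Without intervention: Sprinkler = 2*Rain + 3  [with Rain=-1]  = 1; Soil = min(Sprinkler, Rain) - 3  [with Sprinkler=1, Rain=-1]  = -4; Yield = min(Sprinkler, Soil) + 3  [with Sprinkler=1, Soil=-4]  = -1; Harvest = max(Soil, Yield) + 6  [with Soil=-4, Yield=-1]  = 5.
Change = 6 − 5 = 1.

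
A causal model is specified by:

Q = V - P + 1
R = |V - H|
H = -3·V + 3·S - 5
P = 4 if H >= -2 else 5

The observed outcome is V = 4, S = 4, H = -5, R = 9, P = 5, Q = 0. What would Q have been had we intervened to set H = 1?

1

The intervention breaks the incoming arrows to H: H = -3·V + 3·S - 5 no longer applies, and H = 1.
P = 4 if H >= -2 else 5  [with H=1]  = 4
Q = V - P + 1  [with V=4, P=4]  = 1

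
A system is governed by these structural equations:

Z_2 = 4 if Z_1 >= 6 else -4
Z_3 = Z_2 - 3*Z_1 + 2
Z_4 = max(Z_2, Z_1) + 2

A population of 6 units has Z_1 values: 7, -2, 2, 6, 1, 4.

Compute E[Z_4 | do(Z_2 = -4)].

5

Every unit gets Z_2=-4 under the intervention. Z_4 values become 9, 0, 4, 8, 3, 6; E[Z_4|do(Z_2=-4)] = 5.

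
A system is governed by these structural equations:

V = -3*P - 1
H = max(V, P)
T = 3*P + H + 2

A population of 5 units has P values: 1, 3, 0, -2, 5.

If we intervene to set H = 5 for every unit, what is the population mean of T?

11.2

do(H=5) breaks H's dependence on P. With H=5 fixed, T across the units is 10, 16, 7, 1, 22, mean 11.2.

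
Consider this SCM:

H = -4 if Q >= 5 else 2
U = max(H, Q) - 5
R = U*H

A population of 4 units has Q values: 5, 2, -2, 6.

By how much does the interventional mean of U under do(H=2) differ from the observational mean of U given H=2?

The intervention sets H=2 in all 4 units regardless of Q. Recomputing U per unit gives 0, -3, -3, 1; average -1.25.
E[U|H=2] averages over only the 2 units with H=2 (Q = 2, -2): U = -3, -3, mean -3.
Difference = -1.25 − (-3) = 1.75.

1.75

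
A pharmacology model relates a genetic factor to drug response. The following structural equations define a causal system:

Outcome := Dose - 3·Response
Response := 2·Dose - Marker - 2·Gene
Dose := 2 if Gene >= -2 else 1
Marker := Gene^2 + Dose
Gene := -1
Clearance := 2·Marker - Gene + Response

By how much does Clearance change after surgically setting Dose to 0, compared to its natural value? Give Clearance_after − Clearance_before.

do(Dose=0) replaces the equation Dose := 2 if Gene >= -2 else 1 with the constant Dose = 0.
Marker = Gene^2 + Dose  [with Gene=-1, Dose=0]  = 1
Response = 2·Dose - Marker - 2·Gene  [with Dose=0, Marker=1, Gene=-1]  = 1
Clearance = 2·Marker - Gene + Response  [with Marker=1, Gene=-1, Response=1]  = 4
Without intervention: Dose = 2 if Gene >= -2 else 1  [with Gene=-1]  = 2; Marker = Gene^2 + Dose  [with Gene=-1, Dose=2]  = 3; Response = 2·Dose - Marker - 2·Gene  [with Dose=2, Marker=3, Gene=-1]  = 3; Clearance = 2·Marker - Gene + Response  [with Marker=3, Gene=-1, Response=3]  = 10.
Change = 4 − 10 = -6.

-6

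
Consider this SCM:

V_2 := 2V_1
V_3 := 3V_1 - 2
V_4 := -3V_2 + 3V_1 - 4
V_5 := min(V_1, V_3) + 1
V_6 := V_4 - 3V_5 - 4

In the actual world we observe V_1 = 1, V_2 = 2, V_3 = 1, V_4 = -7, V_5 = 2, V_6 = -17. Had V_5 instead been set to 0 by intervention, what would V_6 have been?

The intervention breaks the incoming arrows to V_5: V_5 := min(V_1, V_3) + 1 no longer applies, and V_5 = 0.
V_2 = 2V_1  [with V_1=1]  = 2
V_4 = -3V_2 + 3V_1 - 4  [with V_2=2, V_1=1]  = -7
V_6 = V_4 - 3V_5 - 4  [with V_4=-7, V_5=0]  = -11

-11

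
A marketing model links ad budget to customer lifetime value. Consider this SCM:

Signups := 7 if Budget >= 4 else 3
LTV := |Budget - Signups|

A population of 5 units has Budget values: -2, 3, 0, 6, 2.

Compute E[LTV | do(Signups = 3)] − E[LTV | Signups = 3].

The intervention sets Signups=3 in all 5 units regardless of Budget. Recomputing LTV per unit gives 5, 0, 3, 3, 1; average 2.4.
Observing Signups=3 restricts to units where Signups's equation naturally yields 3: Budget ∈ {-2, 3, 0, 2}. In that subpopulation LTV = 5, 0, 3, 1, mean 2.25.
Difference = 2.4 − 2.25 = 0.15.

0.15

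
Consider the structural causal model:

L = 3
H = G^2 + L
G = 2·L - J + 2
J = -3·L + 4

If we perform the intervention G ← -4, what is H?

19

The intervention breaks the incoming arrows to G: G = 2·L - J + 2 no longer applies, and G = -4.
H = G^2 + L  [with G=-4, L=3]  = 19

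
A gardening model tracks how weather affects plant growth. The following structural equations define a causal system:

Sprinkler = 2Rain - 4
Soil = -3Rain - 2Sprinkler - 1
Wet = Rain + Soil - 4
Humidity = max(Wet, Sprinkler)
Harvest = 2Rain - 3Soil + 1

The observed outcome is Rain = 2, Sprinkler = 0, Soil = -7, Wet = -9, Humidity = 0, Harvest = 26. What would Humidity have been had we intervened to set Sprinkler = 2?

do(Sprinkler=2) replaces the equation Sprinkler = 2Rain - 4 with the constant Sprinkler = 2.
Soil = -3Rain - 2Sprinkler - 1  [with Rain=2, Sprinkler=2]  = -11
Wet = Rain + Soil - 4  [with Rain=2, Soil=-11]  = -13
Humidity = max(Wet, Sprinkler)  [with Wet=-13, Sprinkler=2]  = 2

2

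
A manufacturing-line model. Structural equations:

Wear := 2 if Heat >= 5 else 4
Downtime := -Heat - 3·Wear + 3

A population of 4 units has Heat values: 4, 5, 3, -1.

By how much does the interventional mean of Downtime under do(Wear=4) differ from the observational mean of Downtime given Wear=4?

The intervention sets Wear=4 in all 4 units regardless of Heat. Recomputing Downtime per unit gives -13, -14, -12, -8; average -11.75.
E[Downtime|Wear=4] averages over only the 3 units with Wear=4 (Heat = 4, 3, -1): Downtime = -13, -12, -8, mean -11.
Difference = -11.75 − (-11) = -0.75.

-0.75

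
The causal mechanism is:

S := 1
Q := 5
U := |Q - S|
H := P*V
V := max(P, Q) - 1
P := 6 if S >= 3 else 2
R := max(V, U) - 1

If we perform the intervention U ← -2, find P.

Under do(U=-2), the mechanism U := |Q - S| is discarded; U is fixed at -2.
Since P is not a descendant of the intervened variable, it is unaffected.
P = 6 if S >= 3 else 2  [with S=1]  = 2

2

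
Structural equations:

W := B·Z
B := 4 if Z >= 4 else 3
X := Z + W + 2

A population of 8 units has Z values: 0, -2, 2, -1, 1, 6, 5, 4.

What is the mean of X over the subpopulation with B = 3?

Observing B=3 restricts to units where B's equation naturally yields 3: Z ∈ {0, -2, 2, -1, 1}. In that subpopulation X = 2, -6, 10, -2, 6, mean 2.

2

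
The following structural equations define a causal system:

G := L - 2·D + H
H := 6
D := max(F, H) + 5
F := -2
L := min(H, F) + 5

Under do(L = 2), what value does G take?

-14

do(L=2) replaces the equation L := min(H, F) + 5 with the constant L = 2.
D = max(F, H) + 5  [with F=-2, H=6]  = 11
G = L - 2·D + H  [with L=2, D=11, H=6]  = -14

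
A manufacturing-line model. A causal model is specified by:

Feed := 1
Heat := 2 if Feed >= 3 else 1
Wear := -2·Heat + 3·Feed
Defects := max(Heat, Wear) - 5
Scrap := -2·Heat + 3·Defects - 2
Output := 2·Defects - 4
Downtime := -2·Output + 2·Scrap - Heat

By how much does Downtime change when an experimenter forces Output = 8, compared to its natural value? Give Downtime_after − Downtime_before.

Intervening sets Output = 8 and removes its equation (Output := 2·Defects - 4).
Heat = 2 if Feed >= 3 else 1  [with Feed=1]  = 1
Wear = -2·Heat + 3·Feed  [with Heat=1, Feed=1]  = 1
Defects = max(Heat, Wear) - 5  [with Heat=1, Wear=1]  = -4
Scrap = -2·Heat + 3·Defects - 2  [with Heat=1, Defects=-4]  = -16
Downtime = -2·Output + 2·Scrap - Heat  [with Output=8, Scrap=-16, Heat=1]  = -49
Without intervention: Heat = 2 if Feed >= 3 else 1  [with Feed=1]  = 1; Wear = -2·Heat + 3·Feed  [with Heat=1, Feed=1]  = 1; Defects = max(Heat, Wear) - 5  [with Heat=1, Wear=1]  = -4; Scrap = -2·Heat + 3·Defects - 2  [with Heat=1, Defects=-4]  = -16; Output = 2·Defects - 4  [with Defects=-4]  = -12; Downtime = -2·Output + 2·Scrap - Heat  [with Output=-12, Scrap=-16, Heat=1]  = -9.
Change = -49 − (-9) = -40.

-40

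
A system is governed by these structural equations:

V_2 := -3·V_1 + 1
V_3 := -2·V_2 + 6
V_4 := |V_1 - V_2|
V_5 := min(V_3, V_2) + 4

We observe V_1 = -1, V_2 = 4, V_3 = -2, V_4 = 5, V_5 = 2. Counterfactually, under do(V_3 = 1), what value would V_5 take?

5

do(V_3=1) replaces the equation V_3 := -2·V_2 + 6 with the constant V_3 = 1.
V_2 = -3·V_1 + 1  [with V_1=-1]  = 4
V_5 = min(V_3, V_2) + 4  [with V_3=1, V_2=4]  = 5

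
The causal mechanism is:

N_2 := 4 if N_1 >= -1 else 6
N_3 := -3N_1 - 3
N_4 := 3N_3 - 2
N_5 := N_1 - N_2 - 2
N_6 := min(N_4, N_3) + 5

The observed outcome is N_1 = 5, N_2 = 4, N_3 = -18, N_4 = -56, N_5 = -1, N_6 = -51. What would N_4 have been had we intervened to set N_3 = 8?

The intervention breaks the incoming arrows to N_3: N_3 := -3N_1 - 3 no longer applies, and N_3 = 8.
N_4 = 3N_3 - 2  [with N_3=8]  = 22

22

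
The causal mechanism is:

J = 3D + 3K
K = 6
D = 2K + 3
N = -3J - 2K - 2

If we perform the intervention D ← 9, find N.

Under do(D=9), the mechanism D = 2K + 3 is discarded; D is fixed at 9.
J = 3D + 3K  [with D=9, K=6]  = 45
N = -3J - 2K - 2  [with J=45, K=6]  = -149

-149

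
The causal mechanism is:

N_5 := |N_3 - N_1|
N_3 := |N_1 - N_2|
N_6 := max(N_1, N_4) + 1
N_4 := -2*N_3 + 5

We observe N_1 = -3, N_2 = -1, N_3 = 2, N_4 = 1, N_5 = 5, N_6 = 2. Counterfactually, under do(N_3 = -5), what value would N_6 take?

16

The intervention breaks the incoming arrows to N_3: N_3 := |N_1 - N_2| no longer applies, and N_3 = -5.
N_4 = -2*N_3 + 5  [with N_3=-5]  = 15
N_6 = max(N_1, N_4) + 1  [with N_1=-3, N_4=15]  = 16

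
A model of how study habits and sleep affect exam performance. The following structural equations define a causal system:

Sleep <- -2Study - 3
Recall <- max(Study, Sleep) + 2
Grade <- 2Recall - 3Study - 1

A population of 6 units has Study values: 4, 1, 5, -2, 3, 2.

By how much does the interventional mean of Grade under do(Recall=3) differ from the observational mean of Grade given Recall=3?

Every unit gets Recall=3 under the intervention. Grade values become -7, 2, -10, 11, -4, -1; E[Grade|do(Recall=3)] = -1.5.
E[Grade|Recall=3] averages over only the 2 units with Recall=3 (Study = 1, -2): Grade = 2, 11, mean 6.5.
Difference = -1.5 − 6.5 = -8.

-8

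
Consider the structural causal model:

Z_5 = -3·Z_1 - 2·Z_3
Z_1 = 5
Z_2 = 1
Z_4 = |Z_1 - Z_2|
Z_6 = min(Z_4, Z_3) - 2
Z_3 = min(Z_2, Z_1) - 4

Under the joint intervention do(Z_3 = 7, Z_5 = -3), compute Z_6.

2

Setting Z_3 = 7, Z_5 = -3 by intervention discards those variables' equations.
Z_4 = |Z_1 - Z_2|  [with Z_1=5, Z_2=1]  = 4
Z_6 = min(Z_4, Z_3) - 2  [with Z_4=4, Z_3=7]  = 2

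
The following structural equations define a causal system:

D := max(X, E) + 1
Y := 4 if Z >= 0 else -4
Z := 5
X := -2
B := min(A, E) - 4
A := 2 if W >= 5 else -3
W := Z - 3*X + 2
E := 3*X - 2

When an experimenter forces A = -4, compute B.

do(A=-4) replaces the equation A := 2 if W >= 5 else -3 with the constant A = -4.
E = 3*X - 2  [with X=-2]  = -8
B = min(A, E) - 4  [with A=-4, E=-8]  = -12

-12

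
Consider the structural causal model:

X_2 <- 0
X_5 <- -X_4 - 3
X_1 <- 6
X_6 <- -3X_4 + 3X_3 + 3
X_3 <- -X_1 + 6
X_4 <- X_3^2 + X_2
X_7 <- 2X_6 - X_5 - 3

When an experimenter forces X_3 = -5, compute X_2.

0

Under do(X_3=-5), the mechanism X_3 <- -X_1 + 6 is discarded; X_3 is fixed at -5.
Since X_2 is not a descendant of the intervened variable, it is unaffected.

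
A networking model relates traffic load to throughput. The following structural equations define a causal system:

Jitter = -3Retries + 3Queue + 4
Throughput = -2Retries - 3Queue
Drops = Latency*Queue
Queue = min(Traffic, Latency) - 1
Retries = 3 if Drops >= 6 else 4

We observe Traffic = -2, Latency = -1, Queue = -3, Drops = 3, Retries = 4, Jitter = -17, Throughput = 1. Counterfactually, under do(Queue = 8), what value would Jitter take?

16

The intervention breaks the incoming arrows to Queue: Queue = min(Traffic, Latency) - 1 no longer applies, and Queue = 8.
Drops = Latency*Queue  [with Latency=-1, Queue=8]  = -8
Retries = 3 if Drops >= 6 else 4  [with Drops=-8]  = 4
Jitter = -3Retries + 3Queue + 4  [with Retries=4, Queue=8]  = 16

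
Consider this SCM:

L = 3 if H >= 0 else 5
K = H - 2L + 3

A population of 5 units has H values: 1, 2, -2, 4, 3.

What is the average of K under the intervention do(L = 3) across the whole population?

do(L=3) breaks L's dependence on H. With L=3 fixed, K across the units is -2, -1, -5, 1, 0, mean -1.4.

-1.4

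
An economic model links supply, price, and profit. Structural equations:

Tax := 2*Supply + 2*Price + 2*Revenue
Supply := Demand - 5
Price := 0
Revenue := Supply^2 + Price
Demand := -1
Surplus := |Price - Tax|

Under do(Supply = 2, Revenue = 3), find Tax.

10

Setting Supply = 2, Revenue = 3 by intervention discards those variables' equations.
Tax = 2*Supply + 2*Price + 2*Revenue  [with Supply=2, Price=0, Revenue=3]  = 10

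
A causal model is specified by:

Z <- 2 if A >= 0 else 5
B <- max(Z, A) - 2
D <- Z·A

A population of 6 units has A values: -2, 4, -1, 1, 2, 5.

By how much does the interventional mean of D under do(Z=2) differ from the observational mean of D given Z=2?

-3

The intervention sets Z=2 in all 6 units regardless of A. Recomputing D per unit gives -4, 8, -2, 2, 4, 10; average 3.
Observing Z=2 restricts to units where Z's equation naturally yields 2: A ∈ {4, 1, 2, 5}. In that subpopulation D = 8, 2, 4, 10, mean 6.
Difference = 3 − 6 = -3.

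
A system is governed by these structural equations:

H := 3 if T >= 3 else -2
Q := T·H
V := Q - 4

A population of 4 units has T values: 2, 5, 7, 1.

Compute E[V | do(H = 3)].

Every unit gets H=3 under the intervention. V values become 2, 11, 17, -1; E[V|do(H=3)] = 7.25.

7.25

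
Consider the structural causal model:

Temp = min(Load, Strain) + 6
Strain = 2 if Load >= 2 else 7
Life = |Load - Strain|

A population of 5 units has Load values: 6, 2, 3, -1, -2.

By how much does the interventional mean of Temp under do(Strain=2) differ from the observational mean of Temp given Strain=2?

-1.4

do(Strain=2) breaks Strain's dependence on Load. With Strain=2 fixed, Temp across the units is 8, 8, 8, 5, 4, mean 6.6.
E[Temp|Strain=2] averages over only the 3 units with Strain=2 (Load = 6, 2, 3): Temp = 8, 8, 8, mean 8.
Difference = 6.6 − 8 = -1.4.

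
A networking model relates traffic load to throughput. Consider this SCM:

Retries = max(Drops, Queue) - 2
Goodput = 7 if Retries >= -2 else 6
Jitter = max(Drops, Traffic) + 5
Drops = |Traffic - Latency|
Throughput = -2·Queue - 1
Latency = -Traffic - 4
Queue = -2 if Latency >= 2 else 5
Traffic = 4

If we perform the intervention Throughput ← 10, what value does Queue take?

5

Intervening sets Throughput = 10 and removes its equation (Throughput = -2·Queue - 1).
Queue is not downstream of the intervention, so its value is determined by the original equations.
Latency = -Traffic - 4  [with Traffic=4]  = -8
Queue = -2 if Latency >= 2 else 5  [with Latency=-8]  = 5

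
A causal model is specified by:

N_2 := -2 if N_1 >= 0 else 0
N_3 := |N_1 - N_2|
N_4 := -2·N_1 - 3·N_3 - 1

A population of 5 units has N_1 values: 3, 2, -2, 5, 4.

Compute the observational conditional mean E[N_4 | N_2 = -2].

-24.5

Observing N_2=-2 restricts to units where N_2's equation naturally yields -2: N_1 ∈ {3, 2, 5, 4}. In that subpopulation N_4 = -22, -17, -32, -27, mean -24.5.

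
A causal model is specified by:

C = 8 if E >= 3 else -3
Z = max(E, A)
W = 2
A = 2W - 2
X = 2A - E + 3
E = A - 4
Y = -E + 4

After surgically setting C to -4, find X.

Intervening sets C = -4 and removes its equation (C = 8 if E >= 3 else -3).
Since X is not a descendant of the intervened variable, it is unaffected.
A = 2W - 2  [with W=2]  = 2
E = A - 4  [with A=2]  = -2
X = 2A - E + 3  [with A=2, E=-2]  = 9

9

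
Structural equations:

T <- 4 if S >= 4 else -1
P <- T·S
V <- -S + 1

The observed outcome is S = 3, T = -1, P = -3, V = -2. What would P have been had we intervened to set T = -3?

The intervention breaks the incoming arrows to T: T <- 4 if S >= 4 else -1 no longer applies, and T = -3.
P = T·S  [with T=-3, S=3]  = -9

-9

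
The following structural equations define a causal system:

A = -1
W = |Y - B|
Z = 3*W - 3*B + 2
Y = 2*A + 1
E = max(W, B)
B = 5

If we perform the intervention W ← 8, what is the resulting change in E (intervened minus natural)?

2

Intervening sets W = 8 and removes its equation (W = |Y - B|).
E = max(W, B)  [with W=8, B=5]  = 8
Without intervention: Y = 2*A + 1  [with A=-1]  = -1; W = |Y - B|  [with Y=-1, B=5]  = 6; E = max(W, B)  [with W=6, B=5]  = 6.
Change = 8 − 6 = 2.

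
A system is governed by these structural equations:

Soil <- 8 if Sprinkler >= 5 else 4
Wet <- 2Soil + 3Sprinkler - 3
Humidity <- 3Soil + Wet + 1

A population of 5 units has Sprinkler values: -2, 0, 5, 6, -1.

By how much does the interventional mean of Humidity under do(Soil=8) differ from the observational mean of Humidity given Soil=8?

-11.7

Under do(Soil=8), Soil's equation is replaced by Soil=8 for every unit. Per-unit Humidity: 32, 38, 53, 56, 35. Mean = 42.8.
Conditioning on Soil=8 selects the 2 unit(s) with Sprinkler ∈ {5, 6}. Their Humidity values: 53, 56. Mean = 54.5.
Difference = 42.8 − 54.5 = -11.7.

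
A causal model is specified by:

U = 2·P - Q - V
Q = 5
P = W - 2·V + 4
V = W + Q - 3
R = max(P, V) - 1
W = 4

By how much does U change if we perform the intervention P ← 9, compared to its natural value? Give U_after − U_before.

26

Under do(P=9), the mechanism P = W - 2·V + 4 is discarded; P is fixed at 9.
V = W + Q - 3  [with W=4, Q=5]  = 6
U = 2·P - Q - V  [with P=9, Q=5, V=6]  = 7
Without intervention: V = W + Q - 3  [with W=4, Q=5]  = 6; P = W - 2·V + 4  [with W=4, V=6]  = -4; U = 2·P - Q - V  [with P=-4, Q=5, V=6]  = -19.
Change = 7 − (-19) = 26.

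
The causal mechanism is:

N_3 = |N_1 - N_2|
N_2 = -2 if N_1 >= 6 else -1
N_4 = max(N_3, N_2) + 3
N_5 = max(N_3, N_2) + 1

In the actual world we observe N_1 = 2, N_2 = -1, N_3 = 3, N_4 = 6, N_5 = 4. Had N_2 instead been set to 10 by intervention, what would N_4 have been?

13

Under do(N_2=10), the mechanism N_2 = -2 if N_1 >= 6 else -1 is discarded; N_2 is fixed at 10.
N_3 = |N_1 - N_2|  [with N_1=2, N_2=10]  = 8
N_4 = max(N_3, N_2) + 3  [with N_3=8, N_2=10]  = 13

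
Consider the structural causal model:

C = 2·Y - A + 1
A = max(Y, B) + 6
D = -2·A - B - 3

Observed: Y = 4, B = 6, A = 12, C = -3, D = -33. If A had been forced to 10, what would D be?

do(A=10) replaces the equation A = max(Y, B) + 6 with the constant A = 10.
D = -2·A - B - 3  [with A=10, B=6]  = -29

-29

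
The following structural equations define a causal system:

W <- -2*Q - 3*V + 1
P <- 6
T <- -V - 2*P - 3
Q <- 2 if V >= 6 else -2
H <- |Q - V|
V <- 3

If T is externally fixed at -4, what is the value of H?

do(T=-4) replaces the equation T <- -V - 2*P - 3 with the constant T = -4.
Since H is not a descendant of the intervened variable, it is unaffected.
Q = 2 if V >= 6 else -2  [with V=3]  = -2
H = |Q - V|  [with Q=-2, V=3]  = 5

5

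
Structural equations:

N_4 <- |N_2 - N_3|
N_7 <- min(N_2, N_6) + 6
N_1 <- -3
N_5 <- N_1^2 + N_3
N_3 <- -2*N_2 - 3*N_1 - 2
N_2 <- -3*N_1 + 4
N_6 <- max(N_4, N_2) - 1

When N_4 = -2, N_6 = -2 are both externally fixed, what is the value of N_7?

4

Setting N_4 = -2, N_6 = -2 by intervention discards those variables' equations.
N_2 = -3*N_1 + 4  [with N_1=-3]  = 13
N_7 = min(N_2, N_6) + 6  [with N_2=13, N_6=-2]  = 4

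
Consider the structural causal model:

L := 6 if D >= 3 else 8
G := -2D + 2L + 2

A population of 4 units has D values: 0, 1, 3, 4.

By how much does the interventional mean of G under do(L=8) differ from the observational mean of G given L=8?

do(L=8) breaks L's dependence on D. With L=8 fixed, G across the units is 18, 16, 12, 10, mean 14.
Observing L=8 restricts to units where L's equation naturally yields 8: D ∈ {0, 1}. In that subpopulation G = 18, 16, mean 17.
Difference = 14 − 17 = -3.

-3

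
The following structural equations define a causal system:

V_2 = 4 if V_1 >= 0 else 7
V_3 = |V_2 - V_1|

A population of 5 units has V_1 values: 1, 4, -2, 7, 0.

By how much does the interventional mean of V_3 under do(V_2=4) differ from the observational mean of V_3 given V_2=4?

Every unit gets V_2=4 under the intervention. V_3 values become 3, 0, 6, 3, 4; E[V_3|do(V_2=4)] = 3.2.
Observing V_2=4 restricts to units where V_2's equation naturally yields 4: V_1 ∈ {1, 4, 7, 0}. In that subpopulation V_3 = 3, 0, 3, 4, mean 2.5.
Difference = 3.2 − 2.5 = 0.7.

0.7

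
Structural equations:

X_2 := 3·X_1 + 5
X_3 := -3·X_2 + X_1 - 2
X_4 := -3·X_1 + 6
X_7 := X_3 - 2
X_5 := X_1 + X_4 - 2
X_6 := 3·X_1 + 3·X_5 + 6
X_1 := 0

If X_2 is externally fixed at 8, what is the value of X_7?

Under do(X_2=8), the mechanism X_2 := 3·X_1 + 5 is discarded; X_2 is fixed at 8.
X_3 = -3·X_2 + X_1 - 2  [with X_2=8, X_1=0]  = -26
X_7 = X_3 - 2  [with X_3=-26]  = -28

-28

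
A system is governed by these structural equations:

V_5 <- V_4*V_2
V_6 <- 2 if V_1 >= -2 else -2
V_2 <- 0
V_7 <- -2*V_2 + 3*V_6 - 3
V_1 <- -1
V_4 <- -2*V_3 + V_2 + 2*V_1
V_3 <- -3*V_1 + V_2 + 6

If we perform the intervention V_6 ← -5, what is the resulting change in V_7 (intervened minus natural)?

-21

Intervening sets V_6 = -5 and removes its equation (V_6 <- 2 if V_1 >= -2 else -2).
V_7 = -2*V_2 + 3*V_6 - 3  [with V_2=0, V_6=-5]  = -18
Without intervention: V_6 = 2 if V_1 >= -2 else -2  [with V_1=-1]  = 2; V_7 = -2*V_2 + 3*V_6 - 3  [with V_2=0, V_6=2]  = 3.
Change = -18 − 3 = -21.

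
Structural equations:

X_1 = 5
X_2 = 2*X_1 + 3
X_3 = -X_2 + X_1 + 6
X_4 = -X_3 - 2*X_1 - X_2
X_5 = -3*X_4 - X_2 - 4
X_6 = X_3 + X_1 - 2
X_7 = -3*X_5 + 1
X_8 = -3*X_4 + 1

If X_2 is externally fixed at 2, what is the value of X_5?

57

do(X_2=2) replaces the equation X_2 = 2*X_1 + 3 with the constant X_2 = 2.
X_3 = -X_2 + X_1 + 6  [with X_2=2, X_1=5]  = 9
X_4 = -X_3 - 2*X_1 - X_2  [with X_3=9, X_1=5, X_2=2]  = -21
X_5 = -3*X_4 - X_2 - 4  [with X_4=-21, X_2=2]  = 57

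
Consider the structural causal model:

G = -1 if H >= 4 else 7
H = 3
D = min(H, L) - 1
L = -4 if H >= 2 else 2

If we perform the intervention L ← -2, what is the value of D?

-3

Under do(L=-2), the mechanism L = -4 if H >= 2 else 2 is discarded; L is fixed at -2.
D = min(H, L) - 1  [with H=3, L=-2]  = -3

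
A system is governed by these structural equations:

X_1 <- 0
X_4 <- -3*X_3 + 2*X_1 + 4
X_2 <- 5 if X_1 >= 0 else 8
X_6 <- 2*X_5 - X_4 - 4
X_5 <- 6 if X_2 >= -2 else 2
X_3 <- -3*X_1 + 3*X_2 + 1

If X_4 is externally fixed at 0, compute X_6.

Under do(X_4=0), the mechanism X_4 <- -3*X_3 + 2*X_1 + 4 is discarded; X_4 is fixed at 0.
X_2 = 5 if X_1 >= 0 else 8  [with X_1=0]  = 5
X_5 = 6 if X_2 >= -2 else 2  [with X_2=5]  = 6
X_6 = 2*X_5 - X_4 - 4  [with X_5=6, X_4=0]  = 8

8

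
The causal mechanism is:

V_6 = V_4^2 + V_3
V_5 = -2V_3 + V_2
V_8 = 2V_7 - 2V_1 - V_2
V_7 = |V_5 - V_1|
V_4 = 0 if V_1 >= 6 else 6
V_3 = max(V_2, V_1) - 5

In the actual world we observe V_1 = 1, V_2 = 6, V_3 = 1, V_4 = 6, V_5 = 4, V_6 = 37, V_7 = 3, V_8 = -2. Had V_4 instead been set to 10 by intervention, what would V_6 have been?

101

Under do(V_4=10), the mechanism V_4 = 0 if V_1 >= 6 else 6 is discarded; V_4 is fixed at 10.
V_3 = max(V_2, V_1) - 5  [with V_2=6, V_1=1]  = 1
V_6 = V_4^2 + V_3  [with V_4=10, V_3=1]  = 101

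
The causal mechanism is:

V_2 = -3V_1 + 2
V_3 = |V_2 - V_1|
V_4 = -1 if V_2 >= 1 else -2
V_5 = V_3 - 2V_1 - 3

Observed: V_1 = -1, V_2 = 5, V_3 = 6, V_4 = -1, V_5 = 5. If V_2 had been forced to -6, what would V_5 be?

4

do(V_2=-6) replaces the equation V_2 = -3V_1 + 2 with the constant V_2 = -6.
V_3 = |V_2 - V_1|  [with V_2=-6, V_1=-1]  = 5
V_5 = V_3 - 2V_1 - 3  [with V_3=5, V_1=-1]  = 4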